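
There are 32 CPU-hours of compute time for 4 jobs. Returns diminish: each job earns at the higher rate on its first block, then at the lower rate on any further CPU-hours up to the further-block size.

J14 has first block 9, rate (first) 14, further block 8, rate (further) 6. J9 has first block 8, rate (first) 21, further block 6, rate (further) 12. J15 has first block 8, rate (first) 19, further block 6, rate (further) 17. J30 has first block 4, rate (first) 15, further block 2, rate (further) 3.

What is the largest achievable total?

Rank every tier by rate: J9/T1 21 > J15/T1 19 > J15/T2 17 > J30/T1 15 > J14/T1 14 > J9/T2 12 > J14/T2 6 > J30/T2 3.
J9/T1 (21): +8 ; 24 left.
Fill J15 T1 block (8 at 19) ; 16 left.
Fill J15 T2 block (6 at 17) ; 10 left.
Fill J30 T1 block (4 at 15) ; 6 left.
J14/T1: +6 of 9 at 14; pool empty.
Total = 21×8 + 19×8 + 17×6 + 15×4 + 14×6 = 566.

566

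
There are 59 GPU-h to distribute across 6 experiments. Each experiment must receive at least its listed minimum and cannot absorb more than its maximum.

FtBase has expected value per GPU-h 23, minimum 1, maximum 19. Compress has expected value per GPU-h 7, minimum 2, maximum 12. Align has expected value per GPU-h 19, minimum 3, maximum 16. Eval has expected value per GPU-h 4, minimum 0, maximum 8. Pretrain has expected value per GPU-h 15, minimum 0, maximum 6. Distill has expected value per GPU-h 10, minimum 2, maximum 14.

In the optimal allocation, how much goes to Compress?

4

Meeting every minimum uses 1+2+3+0+0+2 = 8 GPU-h, leaving 51.
Highest expected value per GPU-h first: FtBase 23 > Align 19 > Pretrain 15 > Distill 10 > Compress 7 > Eval 4.
FtBase: +18 to 19 (cap) — 33 left.
Align: +13 to 16 (cap) — 20 left.
Pretrain: +6 to 6 (cap) — 14 left.
Distill takes 12 more to reach its cap of 14 — 2 left.
Compress: +2 (room for 10) → 4. Pool exhausted.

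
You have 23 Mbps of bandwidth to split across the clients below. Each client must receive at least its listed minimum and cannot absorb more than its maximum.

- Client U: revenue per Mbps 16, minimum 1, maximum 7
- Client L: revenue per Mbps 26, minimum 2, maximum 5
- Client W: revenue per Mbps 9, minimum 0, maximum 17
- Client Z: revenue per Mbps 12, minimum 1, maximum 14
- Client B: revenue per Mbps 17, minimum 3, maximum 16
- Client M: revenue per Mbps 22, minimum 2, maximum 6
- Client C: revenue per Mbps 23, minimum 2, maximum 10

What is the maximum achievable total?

Meeting every minimum uses 1+2+0+1+3+2+2 = 11 Mbps, leaving 12.
Rank by revenue per Mbps: Client L 26 > Client C 23 > Client M 22 > Client B 17 > Client U 16 > Client Z 12 > Client W 9.
Give Client L 3 more to hit its cap of 5 → 9 left.
Give Client C 8 more to hit its cap of 10 → 1 left.
Client M has room for 4 more but only 1 remain, so it gets 3.
Total = 16×1 + 26×5 + 12×1 + 17×3 + 22×3 + 23×10 = 505.

505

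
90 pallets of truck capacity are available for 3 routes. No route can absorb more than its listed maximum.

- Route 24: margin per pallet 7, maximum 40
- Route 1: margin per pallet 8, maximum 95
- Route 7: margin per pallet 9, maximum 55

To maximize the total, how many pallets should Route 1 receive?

Rank by margin per pallet: Route 7 9 > Route 1 8 > Route 24 7.
Give Route 7 55 to hit its cap of 55 → 35 left.
Route 1 has room for 95 but only 35 remain, so it gets 35.

35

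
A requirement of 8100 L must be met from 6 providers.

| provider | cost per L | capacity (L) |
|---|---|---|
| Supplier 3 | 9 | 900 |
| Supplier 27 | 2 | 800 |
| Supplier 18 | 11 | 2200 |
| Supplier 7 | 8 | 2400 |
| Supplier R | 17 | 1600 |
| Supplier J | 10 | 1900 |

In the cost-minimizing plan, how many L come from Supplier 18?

Fill from the cheapest provider first.
Take 800 from Supplier 27 at 2 ; need 7300 more.
Supplier 7 (8): use full 2400 ; 4900 L to go.
Supplier 3 at 9: take all 900 L ; 4000 still needed.
Supplier J (10): use full 1900 ; 2100 L to go.
Take 2100 from Supplier 18 at 11 to finish.
Supplier R: unused.

2100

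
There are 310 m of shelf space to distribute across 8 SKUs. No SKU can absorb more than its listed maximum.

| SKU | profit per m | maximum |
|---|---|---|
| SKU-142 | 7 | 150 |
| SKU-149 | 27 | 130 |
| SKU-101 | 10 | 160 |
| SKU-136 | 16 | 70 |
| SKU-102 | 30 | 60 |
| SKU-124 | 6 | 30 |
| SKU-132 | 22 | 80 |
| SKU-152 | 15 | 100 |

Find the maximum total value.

7710

Highest profit per m first: SKU-102 30 > SKU-149 27 > SKU-132 22 > SKU-136 16 > SKU-152 15 > SKU-101 10 > SKU-142 7 > SKU-124 6.
SKU-102 takes 60 to reach its cap of 60 → 250 left.
SKU-149: +130 to 130 (cap) → 120 left.
SKU-132 takes 80 to reach its cap of 80 → 40 left.
Only 40 left; SKU-136 takes them to reach 40.
Total = 27×130 + 16×40 + 30×60 + 22×80 = 7710.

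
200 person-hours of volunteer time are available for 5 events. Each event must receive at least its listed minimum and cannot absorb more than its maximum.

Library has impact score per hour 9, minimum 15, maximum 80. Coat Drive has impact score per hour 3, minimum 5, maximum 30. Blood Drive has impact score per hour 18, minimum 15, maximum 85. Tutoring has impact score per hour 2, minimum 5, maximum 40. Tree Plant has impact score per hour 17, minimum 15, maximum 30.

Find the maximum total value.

2740

Meeting every minimum uses 15+5+15+5+15 = 55 person-hours, leaving 145.
Rank by impact score per hour: Blood Drive 18 > Tree Plant 17 > Library 9 > Coat Drive 3 > Tutoring 2.
Blood Drive takes 70 more to reach its cap of 85 → 75 left.
Tree Plant takes 15 more to reach its cap of 30 → 60 left.
Library: +60 (room for 65) → 75. Pool exhausted.
Total = 9×75 + 3×5 + 18×85 + 2×5 + 17×30 = 2740.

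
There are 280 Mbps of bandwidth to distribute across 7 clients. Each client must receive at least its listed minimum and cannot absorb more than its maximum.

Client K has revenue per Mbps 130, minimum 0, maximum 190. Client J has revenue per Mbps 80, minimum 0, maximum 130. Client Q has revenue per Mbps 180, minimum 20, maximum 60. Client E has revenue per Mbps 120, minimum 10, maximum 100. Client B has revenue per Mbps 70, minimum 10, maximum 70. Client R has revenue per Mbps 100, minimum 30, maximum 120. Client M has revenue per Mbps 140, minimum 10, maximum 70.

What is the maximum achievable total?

Meeting every minimum uses 0+0+20+10+10+30+10 = 80 Mbps, leaving 200.
Rank by revenue per Mbps: Client Q 180 > Client M 140 > Client K 130 > Client E 120 > Client R 100 > Client J 80 > Client B 70.
Client Q takes 40 more to reach its cap of 60 ; 160 left.
Give Client M 60 more to hit its cap of 70 ; 100 left.
Client K has room for 190 more but only 100 remain, so it gets 100.
Total = 130×100 + 180×60 + 120×10 + 70×10 + 100×30 + 140×70 = 38500.

38500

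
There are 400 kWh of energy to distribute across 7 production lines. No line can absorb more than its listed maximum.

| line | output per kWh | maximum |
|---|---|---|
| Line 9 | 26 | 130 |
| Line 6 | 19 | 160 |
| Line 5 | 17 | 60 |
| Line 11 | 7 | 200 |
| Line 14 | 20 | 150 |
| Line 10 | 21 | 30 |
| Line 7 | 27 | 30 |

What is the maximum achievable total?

Highest output per kWh first: Line 7 27 > Line 9 26 > Line 10 21 > Line 14 20 > Line 6 19 > Line 5 17 > Line 11 7.
Line 7 takes 30 to reach its cap of 30 → 370 left.
Line 9: +130 to 130 (cap) → 240 left.
Line 10 takes 30 to reach its cap of 30 → 210 left.
Line 14: +150 to 150 (cap) → 60 left.
Line 6 has room for 160 but only 60 remain, so it gets 60.
Total = 26×130 + 19×60 + 20×150 + 21×30 + 27×30 = 8960.

8960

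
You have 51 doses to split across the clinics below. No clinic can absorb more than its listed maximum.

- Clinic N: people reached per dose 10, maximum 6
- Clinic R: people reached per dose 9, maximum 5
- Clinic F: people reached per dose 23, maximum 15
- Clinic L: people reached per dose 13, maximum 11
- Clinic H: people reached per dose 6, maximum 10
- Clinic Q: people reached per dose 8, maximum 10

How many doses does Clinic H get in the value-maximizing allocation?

4

Order the clinics by people reached per dose: Clinic F 23 > Clinic L 13 > Clinic N 10 > Clinic R 9 > Clinic Q 8 > Clinic H 6.
Give Clinic F 15 to hit its cap of 15 → 36 left.
Clinic L: +11 to 11 (cap) → 25 left.
Give Clinic N 6 to hit its cap of 6 → 19 left.
Clinic R: +5 to 5 (cap) → 14 left.
Give Clinic Q 10 to hit its cap of 10 → 4 left.
Clinic H has room for 10 but only 4 remain, so it gets 4.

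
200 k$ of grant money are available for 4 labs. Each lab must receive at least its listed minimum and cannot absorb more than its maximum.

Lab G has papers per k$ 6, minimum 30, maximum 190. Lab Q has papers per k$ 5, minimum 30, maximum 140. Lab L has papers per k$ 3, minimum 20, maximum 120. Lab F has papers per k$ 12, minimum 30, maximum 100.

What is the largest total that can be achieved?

1710

Meeting every minimum uses 30+30+20+30 = 110 k$, leaving 90.
Rank by papers per k$: Lab F 12 > Lab G 6 > Lab Q 5 > Lab L 3.
Give Lab F 70 more to hit its cap of 100 → 20 left.
Lab G has room for 160 more but only 20 remain, so it gets 50.
Total = 6×50 + 5×30 + 3×20 + 12×100 = 1710.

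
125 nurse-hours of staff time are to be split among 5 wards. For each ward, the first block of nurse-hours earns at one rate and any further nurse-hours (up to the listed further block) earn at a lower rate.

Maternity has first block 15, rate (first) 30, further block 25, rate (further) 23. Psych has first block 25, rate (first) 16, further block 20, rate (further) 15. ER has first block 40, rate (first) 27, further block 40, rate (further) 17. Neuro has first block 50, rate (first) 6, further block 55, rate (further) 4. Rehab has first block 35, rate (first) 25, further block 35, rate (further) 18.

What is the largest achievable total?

3160

Rank every tier by rate: Maternity/first 30 > ER/first 27 > Rehab/first 25 > Maternity/second 23 > Rehab/second 18 > ER/second 17 > Psych/first 16 > Psych/second 15 > Neuro/first 6 > Neuro/second 4.
Maternity first at 30: fill all 15 — 110 left.
Fill ER first block (40 at 27) — 70 left.
Rehab/first (25): +35 — 35 left.
Maternity second at 23: fill all 25 — 10 left.
Rehab second at 18: only 10 left, fill 10.
Total = 30×15 + 27×40 + 25×35 + 23×25 + 18×10 = 3160.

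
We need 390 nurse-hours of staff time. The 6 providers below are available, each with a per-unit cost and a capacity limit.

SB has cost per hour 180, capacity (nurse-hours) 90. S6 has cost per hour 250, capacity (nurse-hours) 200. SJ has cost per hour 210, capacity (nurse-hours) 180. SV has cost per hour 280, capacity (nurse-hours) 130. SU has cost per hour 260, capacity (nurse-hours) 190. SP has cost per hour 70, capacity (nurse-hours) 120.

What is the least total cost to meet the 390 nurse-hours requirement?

Cheapest first:
SP (70): use full 120 — 270 nurse-hours to go.
Take 90 from SB at 180 — need 180 more.
SJ (210): use full 180 — 0 nurse-hours to go.
S6, SU, SV: unused.
Cost = 120×70 + 90×180 + 180×210 = 62400.

62400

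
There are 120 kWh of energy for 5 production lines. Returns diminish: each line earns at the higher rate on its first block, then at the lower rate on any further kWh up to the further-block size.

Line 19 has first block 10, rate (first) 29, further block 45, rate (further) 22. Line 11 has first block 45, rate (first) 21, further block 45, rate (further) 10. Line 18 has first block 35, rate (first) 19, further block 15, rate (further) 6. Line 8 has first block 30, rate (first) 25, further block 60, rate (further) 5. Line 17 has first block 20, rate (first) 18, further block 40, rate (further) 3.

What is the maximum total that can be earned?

2765

Order all 10 blocks by rate: Line 19/first 29 > Line 8/first 25 > Line 19/second 22 > Line 11/first 21 > Line 18/first 19 > Line 17/first 18 > Line 11/second 10 > Line 18/second 6 > Line 8/second 5 > Line 17/second 3.
Line 19 first at 29: fill all 10 — 110 left.
Line 8 first at 25: fill all 30 — 80 left.
Line 19 second at 22: fill all 45 — 35 left.
Line 11/first: +35 of 45 at 21; pool empty.
Total = 29×10 + 25×30 + 22×45 + 21×35 = 2765.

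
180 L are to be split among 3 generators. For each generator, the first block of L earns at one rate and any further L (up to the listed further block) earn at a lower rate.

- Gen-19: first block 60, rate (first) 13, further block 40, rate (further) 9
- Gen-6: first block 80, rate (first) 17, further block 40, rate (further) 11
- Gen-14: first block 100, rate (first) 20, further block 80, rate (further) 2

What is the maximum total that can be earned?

Order all 6 blocks by rate: Gen-14/first 20 > Gen-6/first 17 > Gen-19/first 13 > Gen-6/second 11 > Gen-19/second 9 > Gen-14/second 2.
Gen-14 first at 20: fill all 100 — 80 left.
Fill Gen-6 first block (80 at 17) — 0 left.
Total = 20×100 + 17×80 = 3360.

3360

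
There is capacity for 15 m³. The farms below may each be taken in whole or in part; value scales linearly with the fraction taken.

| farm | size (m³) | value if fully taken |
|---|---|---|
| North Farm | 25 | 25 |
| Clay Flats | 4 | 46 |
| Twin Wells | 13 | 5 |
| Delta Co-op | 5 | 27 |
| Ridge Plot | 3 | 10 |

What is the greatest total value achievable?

Sort by value density: Clay Flats 46/4≈11.5, Delta Co-op 27/5≈5.4, Ridge Plot 10/3≈3.33, North Farm 25/25≈1, Twin Wells 5/13≈0.385.
Clay Flats: take in full, 4 m³ for value 46 → 11 left.
Delta Co-op: take in full, 5 m³ for value 27 → 6 left.
Take all of Ridge Plot (3 m³, value 10) → 3 m³ left.
Fill the last 3 m³ with part of North Farm: 3/25 of it earns 3.
Total value = 86.

86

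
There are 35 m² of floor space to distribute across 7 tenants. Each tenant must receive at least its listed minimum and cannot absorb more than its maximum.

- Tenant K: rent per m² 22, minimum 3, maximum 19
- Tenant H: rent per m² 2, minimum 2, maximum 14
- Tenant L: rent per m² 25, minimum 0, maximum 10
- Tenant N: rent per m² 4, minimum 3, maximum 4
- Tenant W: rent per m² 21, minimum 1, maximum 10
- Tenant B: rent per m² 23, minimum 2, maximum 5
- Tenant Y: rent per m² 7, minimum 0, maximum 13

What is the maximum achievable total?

Meeting every minimum uses 3+2+0+3+1+2+0 = 11 m², leaving 24.
Order the tenants by rent per m²: Tenant L 25 > Tenant B 23 > Tenant K 22 > Tenant W 21 > Tenant Y 7 > Tenant N 4 > Tenant H 2.
Give Tenant L 10 more to hit its cap of 10 ; 14 left.
Tenant B takes 3 more to reach its cap of 5 ; 11 left.
Only 11 left; Tenant K takes them to reach 14.
Total = 22×14 + 2×2 + 25×10 + 4×3 + 21×1 + 23×5 = 710.

710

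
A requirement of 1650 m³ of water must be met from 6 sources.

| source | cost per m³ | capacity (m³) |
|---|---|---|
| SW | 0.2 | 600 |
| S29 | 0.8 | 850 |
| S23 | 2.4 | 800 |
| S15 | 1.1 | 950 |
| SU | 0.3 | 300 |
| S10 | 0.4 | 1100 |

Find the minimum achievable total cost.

510

Use sources in increasing cost order.
Take 600 from SW at 0.2 → need 1050 more.
SU at 0.3: take all 300 m³ → 750 still needed.
S10 (0.4): take the remaining 750 → done.
S29, S15, S23: unused.
Cost = 600×0.2 + 300×0.3 + 750×0.4 = 510.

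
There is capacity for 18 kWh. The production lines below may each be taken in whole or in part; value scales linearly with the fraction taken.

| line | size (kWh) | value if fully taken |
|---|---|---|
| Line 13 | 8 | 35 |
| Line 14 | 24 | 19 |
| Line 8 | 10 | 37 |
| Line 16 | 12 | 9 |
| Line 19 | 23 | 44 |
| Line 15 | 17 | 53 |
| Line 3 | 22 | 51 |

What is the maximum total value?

Rank by value-to-size ratio: Line 13 35/8≈4.38, Line 8 37/10≈3.7, Line 15 53/17≈3.12, Line 3 51/22≈2.32, Line 19 44/23≈1.91, Line 14 19/24≈0.792, Line 16 9/12≈0.75.
All 8 kWh of Line 13 fit (value 35) → 10 remain.
All 10 kWh of Line 8 fit (value 37) → 0 remain.
Total value = 72.

72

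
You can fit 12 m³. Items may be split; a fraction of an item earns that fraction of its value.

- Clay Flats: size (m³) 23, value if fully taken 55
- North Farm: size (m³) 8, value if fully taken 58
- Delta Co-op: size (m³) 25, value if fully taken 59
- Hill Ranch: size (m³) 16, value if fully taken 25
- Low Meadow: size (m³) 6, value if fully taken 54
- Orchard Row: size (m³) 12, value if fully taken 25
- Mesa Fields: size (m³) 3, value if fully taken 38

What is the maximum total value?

113.75

Sort by value density: Mesa Fields 38/3≈12.7, Low Meadow 54/6≈9, North Farm 58/8≈7.25, Clay Flats 55/23≈2.39, Delta Co-op 59/25≈2.36, Orchard Row 25/12≈2.08, Hill Ranch 25/16≈1.56.
All 3 m³ of Mesa Fields fit (value 38) → 9 remain.
Low Meadow: take in full, 6 m³ for value 54 → 3 left.
Fill the last 3 m³ with part of North Farm: 3/8 of it earns 21.75.
Total value = 113.75.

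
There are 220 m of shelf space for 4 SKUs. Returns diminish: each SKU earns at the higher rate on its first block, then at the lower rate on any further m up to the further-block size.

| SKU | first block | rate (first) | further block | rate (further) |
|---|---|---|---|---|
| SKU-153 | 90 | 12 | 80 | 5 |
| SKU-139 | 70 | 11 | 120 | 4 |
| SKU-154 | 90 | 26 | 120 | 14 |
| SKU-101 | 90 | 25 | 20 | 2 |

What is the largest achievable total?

5150

Rank every tier by rate: SKU-154/first 26 > SKU-101/first 25 > SKU-154/second 14 > SKU-153/first 12 > SKU-139/first 11 > SKU-153/second 5 > SKU-139/second 4 > SKU-101/second 2.
Fill SKU-154 first block (90 at 26) — 130 left.
SKU-101/first (25): +90 — 40 left.
40 remain; put them into SKU-154 second at 14.
Total = 26×90 + 25×90 + 14×40 = 5150.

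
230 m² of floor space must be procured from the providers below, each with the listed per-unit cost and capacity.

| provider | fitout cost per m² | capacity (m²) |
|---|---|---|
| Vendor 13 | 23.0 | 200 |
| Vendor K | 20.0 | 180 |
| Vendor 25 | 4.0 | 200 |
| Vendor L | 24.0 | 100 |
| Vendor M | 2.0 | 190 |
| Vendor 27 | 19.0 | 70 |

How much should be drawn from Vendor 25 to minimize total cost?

40

Use providers in increasing cost order.
Vendor M (2.0): use full 190 → 40 m² to go.
Vendor 25 at 4.0: take 40 of its 200 → requirement met.
Vendor 27, Vendor K, Vendor 13, Vendor L: unused.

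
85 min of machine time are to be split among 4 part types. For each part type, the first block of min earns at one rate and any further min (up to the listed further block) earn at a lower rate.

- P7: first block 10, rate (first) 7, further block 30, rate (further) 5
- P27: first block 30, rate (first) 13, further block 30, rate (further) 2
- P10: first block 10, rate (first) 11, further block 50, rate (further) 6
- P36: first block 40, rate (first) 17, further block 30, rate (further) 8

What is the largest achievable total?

Rank every tier by rate: P36/first 17 > P27/first 13 > P10/first 11 > P36/second 8 > P7/first 7 > P10/second 6 > P7/second 5 > P27/second 2.
P36 first at 17: fill all 40 ; 45 left.
P27/first (13): +30 ; 15 left.
P10/first (11): +10 ; 5 left.
5 remain; put them into P36 second at 8.
Total = 17×40 + 13×30 + 11×10 + 8×5 = 1220.

1220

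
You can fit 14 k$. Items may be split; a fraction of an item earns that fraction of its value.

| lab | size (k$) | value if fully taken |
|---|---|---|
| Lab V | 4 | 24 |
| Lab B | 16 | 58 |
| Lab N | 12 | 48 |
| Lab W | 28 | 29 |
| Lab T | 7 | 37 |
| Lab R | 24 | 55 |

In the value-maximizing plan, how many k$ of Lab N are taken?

3

Best value per unit of size first: Lab V 24/4≈6, Lab T 37/7≈5.29, Lab N 48/12≈4, Lab B 58/16≈3.62, Lab R 55/24≈2.29, Lab W 29/28≈1.04.
Lab V: take in full, 4 k$ for value 24 ; 10 left.
Take all of Lab T (7 k$, value 37) ; 3 k$ left.
Fill the last 3 k$ with part of Lab N: 3/12 of it earns 12.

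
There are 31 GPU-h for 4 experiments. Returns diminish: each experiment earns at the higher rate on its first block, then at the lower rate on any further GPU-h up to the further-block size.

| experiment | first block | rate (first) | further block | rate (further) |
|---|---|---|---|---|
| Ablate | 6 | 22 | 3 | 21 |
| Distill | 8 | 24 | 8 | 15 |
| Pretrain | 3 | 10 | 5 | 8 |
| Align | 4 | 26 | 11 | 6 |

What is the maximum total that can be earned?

631

Rank every tier by rate: Align/first 26 > Distill/first 24 > Ablate/first 22 > Ablate/second 21 > Distill/second 15 > Pretrain/first 10 > Pretrain/second 8 > Align/second 6.
Align first at 26: fill all 4 ; 27 left.
Distill first at 24: fill all 8 ; 19 left.
Fill Ablate first block (6 at 22) ; 13 left.
Ablate second at 21: fill all 3 ; 10 left.
Fill Distill second block (8 at 15) ; 2 left.
Pretrain first at 10: only 2 left, fill 2.
Total = 26×4 + 24×8 + 22×6 + 21×3 + 15×8 + 10×2 = 631.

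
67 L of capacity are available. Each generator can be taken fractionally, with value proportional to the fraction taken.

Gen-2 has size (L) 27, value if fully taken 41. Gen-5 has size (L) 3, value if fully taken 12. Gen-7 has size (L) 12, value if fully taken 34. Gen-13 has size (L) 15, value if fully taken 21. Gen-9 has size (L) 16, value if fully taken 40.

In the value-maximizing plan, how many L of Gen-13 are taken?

9

Best value per unit of size first: Gen-5 12/3≈4, Gen-7 34/12≈2.83, Gen-9 40/16≈2.5, Gen-2 41/27≈1.52, Gen-13 21/15≈1.4.
Take all of Gen-5 (3 L, value 12) → 64 L left.
Gen-7: take in full, 12 L for value 34 → 52 left.
All 16 L of Gen-9 fit (value 40) → 36 remain.
Take all of Gen-2 (27 L, value 41) → 9 L left.
Fill the last 9 L with part of Gen-13: 9/15 of it earns 12.6.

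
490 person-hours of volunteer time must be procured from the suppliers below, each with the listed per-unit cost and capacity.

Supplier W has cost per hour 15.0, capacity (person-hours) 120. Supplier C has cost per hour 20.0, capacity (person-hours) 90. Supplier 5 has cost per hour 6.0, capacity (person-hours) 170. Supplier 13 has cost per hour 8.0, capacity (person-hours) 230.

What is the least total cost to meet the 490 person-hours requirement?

4210

Cheapest first:
Supplier 5 (6.0): use full 170 — 320 person-hours to go.
Supplier 13 at 8.0: take all 230 person-hours — 90 still needed.
Take 90 from Supplier W at 15.0 to finish.
Supplier C: unused.
Cost = 170×6.0 + 230×8.0 + 90×15.0 = 4210.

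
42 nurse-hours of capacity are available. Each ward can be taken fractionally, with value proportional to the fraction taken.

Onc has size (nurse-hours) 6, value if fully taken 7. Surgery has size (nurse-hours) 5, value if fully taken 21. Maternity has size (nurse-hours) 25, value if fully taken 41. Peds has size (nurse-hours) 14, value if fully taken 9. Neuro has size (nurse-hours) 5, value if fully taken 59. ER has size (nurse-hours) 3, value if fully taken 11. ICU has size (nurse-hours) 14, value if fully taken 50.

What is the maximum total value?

Sort by value density: Neuro 59/5≈11.8, Surgery 21/5≈4.2, ER 11/3≈3.67, ICU 50/14≈3.57, Maternity 41/25≈1.64, Onc 7/6≈1.17, Peds 9/14≈0.643.
All 5 nurse-hours of Neuro fit (value 59) ; 37 remain.
All 5 nurse-hours of Surgery fit (value 21) ; 32 remain.
All 3 nurse-hours of ER fit (value 11) ; 29 remain.
All 14 nurse-hours of ICU fit (value 50) ; 15 remain.
Only 15 nurse-hours remain; take 15/25 of Maternity for value 41×15/25 = 24.6.
Total value = 165.6.

165.6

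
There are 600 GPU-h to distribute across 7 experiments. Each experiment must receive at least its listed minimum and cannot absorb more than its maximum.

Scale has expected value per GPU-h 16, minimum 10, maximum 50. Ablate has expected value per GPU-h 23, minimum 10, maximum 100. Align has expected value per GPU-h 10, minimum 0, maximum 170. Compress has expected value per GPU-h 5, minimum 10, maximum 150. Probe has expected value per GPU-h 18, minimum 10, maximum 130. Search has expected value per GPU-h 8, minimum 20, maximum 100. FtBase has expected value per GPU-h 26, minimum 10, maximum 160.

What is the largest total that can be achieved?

11110

Meeting every minimum uses 10+10+0+10+10+20+10 = 70 GPU-h, leaving 530.
Highest expected value per GPU-h first: FtBase 26 > Ablate 23 > Probe 18 > Scale 16 > Align 10 > Search 8 > Compress 5.
Give FtBase 150 more to hit its cap of 160 ; 380 left.
Ablate takes 90 more to reach its cap of 100 ; 290 left.
Probe takes 120 more to reach its cap of 130 ; 170 left.
Scale: +40 to 50 (cap) ; 130 left.
Align: +130 (room for 170) → 130. Pool exhausted.
Total = 16×50 + 23×100 + 10×130 + 5×10 + 18×130 + 8×20 + 26×160 = 11110.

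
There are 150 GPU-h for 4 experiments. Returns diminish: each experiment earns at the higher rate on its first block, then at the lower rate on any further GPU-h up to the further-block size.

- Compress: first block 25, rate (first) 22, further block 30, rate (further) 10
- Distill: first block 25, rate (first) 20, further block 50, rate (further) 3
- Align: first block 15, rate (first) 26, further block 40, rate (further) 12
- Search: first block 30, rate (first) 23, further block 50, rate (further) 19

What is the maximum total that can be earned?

Rank every tier by rate: Align/tier1 26 > Search/tier1 23 > Compress/tier1 22 > Distill/tier1 20 > Search/tier2 19 > Align/tier2 12 > Compress/tier2 10 > Distill/tier2 3.
Align tier1 at 26: fill all 15 ; 135 left.
Search tier1 at 23: fill all 30 ; 105 left.
Compress tier1 at 22: fill all 25 ; 80 left.
Distill tier1 at 20: fill all 25 ; 55 left.
Search/tier2 (19): +50 ; 5 left.
Align tier2 at 12: only 5 left, fill 5.
Total = 26×15 + 23×30 + 22×25 + 20×25 + 19×50 + 12×5 = 3140.

3140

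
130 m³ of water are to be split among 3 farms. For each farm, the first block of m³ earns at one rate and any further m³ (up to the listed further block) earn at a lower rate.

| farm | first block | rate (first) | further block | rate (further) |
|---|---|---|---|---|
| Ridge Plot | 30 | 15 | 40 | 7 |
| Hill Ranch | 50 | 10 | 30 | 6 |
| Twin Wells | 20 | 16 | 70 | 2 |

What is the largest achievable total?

Order all 6 blocks by rate: Twin Wells/first 16 > Ridge Plot/first 15 > Hill Ranch/first 10 > Ridge Plot/second 7 > Hill Ranch/second 6 > Twin Wells/second 2.
Fill Twin Wells first block (20 at 16) ; 110 left.
Ridge Plot/first (15): +30 ; 80 left.
Fill Hill Ranch first block (50 at 10) ; 30 left.
Ridge Plot second at 7: only 30 left, fill 30.
Total = 16×20 + 15×30 + 10×50 + 7×30 = 1480.

1480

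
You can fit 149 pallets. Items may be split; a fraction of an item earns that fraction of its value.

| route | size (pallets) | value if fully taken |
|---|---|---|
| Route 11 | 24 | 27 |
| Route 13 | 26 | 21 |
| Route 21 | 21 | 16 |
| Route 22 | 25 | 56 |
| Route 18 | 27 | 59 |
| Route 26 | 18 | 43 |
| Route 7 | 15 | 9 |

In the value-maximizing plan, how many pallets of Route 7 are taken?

8

Sort by value density: Route 26 43/18≈2.39, Route 22 56/25≈2.24, Route 18 59/27≈2.19, Route 11 27/24≈1.12, Route 13 21/26≈0.808, Route 21 16/21≈0.762, Route 7 9/15≈0.6.
Take all of Route 26 (18 pallets, value 43) → 131 pallets left.
Route 22: take in full, 25 pallets for value 56 → 106 left.
Route 18: take in full, 27 pallets for value 59 → 79 left.
Take all of Route 11 (24 pallets, value 27) → 55 pallets left.
Take all of Route 13 (26 pallets, value 21) → 29 pallets left.
Route 21: take in full, 21 pallets for value 16 → 8 left.
Fill the last 8 pallets with part of Route 7: 8/15 of it earns 4.8.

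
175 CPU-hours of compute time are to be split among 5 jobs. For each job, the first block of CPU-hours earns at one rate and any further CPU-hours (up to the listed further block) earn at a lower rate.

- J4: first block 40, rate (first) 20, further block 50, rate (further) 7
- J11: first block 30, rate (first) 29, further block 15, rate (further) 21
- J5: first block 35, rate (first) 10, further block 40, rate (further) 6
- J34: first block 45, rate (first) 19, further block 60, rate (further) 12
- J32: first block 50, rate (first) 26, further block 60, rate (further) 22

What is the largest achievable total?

Rank every tier by rate: J11/first 29 > J32/first 26 > J32/second 22 > J11/second 21 > J4/first 20 > J34/first 19 > J34/second 12 > J5/first 10 > J4/second 7 > J5/second 6.
Fill J11 first block (30 at 29) → 145 left.
J32 first at 26: fill all 50 → 95 left.
J32 second at 22: fill all 60 → 35 left.
J11 second at 21: fill all 15 → 20 left.
J4 first at 20: only 20 left, fill 20.
Total = 29×30 + 26×50 + 22×60 + 21×15 + 20×20 = 4205.

4205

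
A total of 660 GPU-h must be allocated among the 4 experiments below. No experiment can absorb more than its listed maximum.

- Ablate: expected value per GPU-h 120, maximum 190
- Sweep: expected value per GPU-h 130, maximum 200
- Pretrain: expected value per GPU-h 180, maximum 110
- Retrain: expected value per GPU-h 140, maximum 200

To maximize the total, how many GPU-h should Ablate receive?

Rank by expected value per GPU-h: Pretrain 180 > Retrain 140 > Sweep 130 > Ablate 120.
Pretrain takes 110 to reach its cap of 110 — 550 left.
Give Retrain 200 to hit its cap of 200 — 350 left.
Sweep takes 200 to reach its cap of 200 — 150 left.
Ablate: +150 (room for 190) → 150. Pool exhausted.

150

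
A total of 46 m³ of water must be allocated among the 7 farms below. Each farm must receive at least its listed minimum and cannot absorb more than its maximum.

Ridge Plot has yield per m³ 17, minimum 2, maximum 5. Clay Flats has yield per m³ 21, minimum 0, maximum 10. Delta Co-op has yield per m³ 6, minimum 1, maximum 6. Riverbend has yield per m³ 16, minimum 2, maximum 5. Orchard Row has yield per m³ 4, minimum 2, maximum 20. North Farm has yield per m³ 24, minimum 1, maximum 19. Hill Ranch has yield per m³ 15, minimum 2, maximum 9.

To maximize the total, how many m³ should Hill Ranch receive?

Meeting every minimum uses 2+0+1+2+2+1+2 = 10 m³, leaving 36.
Rank by yield per m³: North Farm 24 > Clay Flats 21 > Ridge Plot 17 > Riverbend 16 > Hill Ranch 15 > Delta Co-op 6 > Orchard Row 4.
Give North Farm 18 more to hit its cap of 19 — 18 left.
Clay Flats: +10 to 10 (cap) — 8 left.
Ridge Plot: +3 to 5 (cap) — 5 left.
Give Riverbend 3 more to hit its cap of 5 — 2 left.
Hill Ranch: +2 (room for 7) → 4. Pool exhausted.

4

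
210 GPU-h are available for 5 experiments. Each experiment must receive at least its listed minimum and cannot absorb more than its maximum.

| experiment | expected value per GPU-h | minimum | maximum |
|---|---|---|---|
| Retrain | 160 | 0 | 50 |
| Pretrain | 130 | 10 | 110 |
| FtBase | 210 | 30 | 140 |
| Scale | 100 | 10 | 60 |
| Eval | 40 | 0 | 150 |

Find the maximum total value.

39700

Meeting every minimum uses 0+10+30+10+0 = 50 GPU-h, leaving 160.
Rank by expected value per GPU-h: FtBase 210 > Retrain 160 > Pretrain 130 > Scale 100 > Eval 40.
FtBase: +110 to 140 (cap) ; 50 left.
Give Retrain 50 more to hit its cap of 50 ; 0 left.
Total = 160×50 + 130×10 + 210×140 + 100×10 = 39700.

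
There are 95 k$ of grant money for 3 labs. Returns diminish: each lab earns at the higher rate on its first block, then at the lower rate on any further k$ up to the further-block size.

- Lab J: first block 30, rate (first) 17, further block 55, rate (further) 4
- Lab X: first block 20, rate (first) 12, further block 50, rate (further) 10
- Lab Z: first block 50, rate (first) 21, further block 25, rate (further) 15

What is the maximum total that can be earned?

1785

Treat each block as its own option and order by rate: Lab Z/T1 21 > Lab J/T1 17 > Lab Z/T2 15 > Lab X/T1 12 > Lab X/T2 10 > Lab J/T2 4.
Lab Z T1 at 21: fill all 50 ; 45 left.
Lab J T1 at 17: fill all 30 ; 15 left.
15 remain; put them into Lab Z T2 at 15.
Total = 21×50 + 17×30 + 15×15 = 1785.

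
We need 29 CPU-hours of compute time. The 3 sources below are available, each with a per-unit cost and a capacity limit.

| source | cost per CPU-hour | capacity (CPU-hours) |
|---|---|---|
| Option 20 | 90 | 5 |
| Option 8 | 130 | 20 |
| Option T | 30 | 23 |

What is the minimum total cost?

Use sources in increasing cost order.
Take 23 from Option T at 30 → need 6 more.
Take 5 from Option 20 at 90 → need 1 more.
Option 8 at 130: take 1 of its 20 → requirement met.
Cost = 23×30 + 5×90 + 1×130 = 1270.

1270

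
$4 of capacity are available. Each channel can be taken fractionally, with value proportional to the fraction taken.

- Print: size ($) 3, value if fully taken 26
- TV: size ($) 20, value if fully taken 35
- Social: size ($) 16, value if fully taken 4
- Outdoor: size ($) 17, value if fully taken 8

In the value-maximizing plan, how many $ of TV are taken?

1

Best value per unit of size first: Print 26/3≈8.67, TV 35/20≈1.75, Outdoor 8/17≈0.471, Social 4/16≈0.25.
Print: take in full, 3 $ for value 26 → 1 left.
1 $ left: a 1/20 share of TV gives 35×1/20 = 1.75.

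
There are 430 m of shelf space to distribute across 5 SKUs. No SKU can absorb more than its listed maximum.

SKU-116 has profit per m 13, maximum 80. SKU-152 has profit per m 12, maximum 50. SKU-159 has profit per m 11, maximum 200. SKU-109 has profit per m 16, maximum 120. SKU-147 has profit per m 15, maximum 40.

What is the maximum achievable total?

5700

Order the SKUs by profit per m: SKU-109 16 > SKU-147 15 > SKU-116 13 > SKU-152 12 > SKU-159 11.
SKU-109: +120 to 120 (cap) — 310 left.
Give SKU-147 40 to hit its cap of 40 — 270 left.
SKU-116: +80 to 80 (cap) — 190 left.
SKU-152: +50 to 50 (cap) — 140 left.
SKU-159 has room for 200 but only 140 remain, so it gets 140.
Total = 13×80 + 12×50 + 11×140 + 16×120 + 15×40 = 5700.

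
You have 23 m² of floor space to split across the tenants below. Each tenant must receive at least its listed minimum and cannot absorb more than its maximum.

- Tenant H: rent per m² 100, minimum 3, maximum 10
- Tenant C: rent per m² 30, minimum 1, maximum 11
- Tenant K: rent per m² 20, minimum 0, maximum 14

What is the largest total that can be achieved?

Meeting every minimum uses 3+1+0 = 4 m², leaving 19.
Order the tenants by rent per m²: Tenant H 100 > Tenant C 30 > Tenant K 20.
Tenant H: +7 to 10 (cap) ; 12 left.
Tenant C: +10 to 11 (cap) ; 2 left.
Tenant K has room for 14 more but only 2 remain, so it gets 2.
Total = 100×10 + 30×11 + 20×2 = 1370.

1370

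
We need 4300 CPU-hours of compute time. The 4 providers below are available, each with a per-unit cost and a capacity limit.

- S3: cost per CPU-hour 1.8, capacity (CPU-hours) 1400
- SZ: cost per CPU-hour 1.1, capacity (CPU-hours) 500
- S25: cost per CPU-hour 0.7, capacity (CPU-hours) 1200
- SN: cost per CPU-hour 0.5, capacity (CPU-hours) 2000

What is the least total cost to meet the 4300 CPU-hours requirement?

3470

Fill from the cheapest provider first.
SN at 0.5: take all 2000 CPU-hours ; 2300 still needed.
S25 (0.7): use full 1200 ; 1100 CPU-hours to go.
SZ (1.1): use full 500 ; 600 CPU-hours to go.
S3 at 1.8: take 600 of its 1400 ; requirement met.
Cost = 2000×0.5 + 1200×0.7 + 500×1.1 + 600×1.8 = 3470.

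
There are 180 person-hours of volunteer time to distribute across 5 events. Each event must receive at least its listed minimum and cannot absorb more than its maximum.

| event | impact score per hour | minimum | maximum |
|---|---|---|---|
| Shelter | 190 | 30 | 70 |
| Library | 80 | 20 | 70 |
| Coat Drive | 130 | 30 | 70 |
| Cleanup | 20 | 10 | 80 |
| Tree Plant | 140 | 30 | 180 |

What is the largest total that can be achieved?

Meeting every minimum uses 30+20+30+10+30 = 120 person-hours, leaving 60.
Rank by impact score per hour: Shelter 190 > Tree Plant 140 > Coat Drive 130 > Library 80 > Cleanup 20.
Shelter: +40 to 70 (cap) — 20 left.
Only 20 left; Tree Plant takes them to reach 50.
Total = 190×70 + 80×20 + 130×30 + 20×10 + 140×50 = 26000.

26000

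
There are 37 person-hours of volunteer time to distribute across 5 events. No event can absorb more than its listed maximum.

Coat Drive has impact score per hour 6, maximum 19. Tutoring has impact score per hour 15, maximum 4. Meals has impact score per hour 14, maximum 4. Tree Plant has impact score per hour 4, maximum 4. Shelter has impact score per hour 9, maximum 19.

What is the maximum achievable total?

347

Rank by impact score per hour: Tutoring 15 > Meals 14 > Shelter 9 > Coat Drive 6 > Tree Plant 4.
Tutoring: +4 to 4 (cap) → 33 left.
Give Meals 4 to hit its cap of 4 → 29 left.
Shelter takes 19 to reach its cap of 19 → 10 left.
Only 10 left; Coat Drive takes them to reach 10.
Total = 6×10 + 15×4 + 14×4 + 9×19 = 347.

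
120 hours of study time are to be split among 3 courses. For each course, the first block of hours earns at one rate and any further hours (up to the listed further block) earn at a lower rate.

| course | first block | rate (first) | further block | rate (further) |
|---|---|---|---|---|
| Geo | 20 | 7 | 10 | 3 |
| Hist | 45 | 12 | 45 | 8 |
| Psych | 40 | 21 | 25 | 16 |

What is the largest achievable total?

Rank every tier by rate: Psych/T1 21 > Psych/T2 16 > Hist/T1 12 > Hist/T2 8 > Geo/T1 7 > Geo/T2 3.
Psych T1 at 21: fill all 40 ; 80 left.
Psych/T2 (16): +25 ; 55 left.
Hist T1 at 12: fill all 45 ; 10 left.
Hist/T2: +10 of 45 at 8; pool empty.
Total = 21×40 + 16×25 + 12×45 + 8×10 = 1860.

1860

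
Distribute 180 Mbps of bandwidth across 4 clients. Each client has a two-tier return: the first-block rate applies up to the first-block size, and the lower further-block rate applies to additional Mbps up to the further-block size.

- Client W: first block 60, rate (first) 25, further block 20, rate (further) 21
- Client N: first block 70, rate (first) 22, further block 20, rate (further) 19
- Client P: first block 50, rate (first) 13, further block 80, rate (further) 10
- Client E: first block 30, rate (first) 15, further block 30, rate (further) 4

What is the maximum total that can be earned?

3990

Treat each block as its own option and order by rate: Client W/first 25 > Client N/first 22 > Client W/second 21 > Client N/second 19 > Client E/first 15 > Client P/first 13 > Client P/second 10 > Client E/second 4.
Fill Client W first block (60 at 25) → 120 left.
Client N/first (22): +70 → 50 left.
Client W second at 21: fill all 20 → 30 left.
Fill Client N second block (20 at 19) → 10 left.
Client E first at 15: only 10 left, fill 10.
Total = 25×60 + 22×70 + 21×20 + 19×20 + 15×10 = 3990.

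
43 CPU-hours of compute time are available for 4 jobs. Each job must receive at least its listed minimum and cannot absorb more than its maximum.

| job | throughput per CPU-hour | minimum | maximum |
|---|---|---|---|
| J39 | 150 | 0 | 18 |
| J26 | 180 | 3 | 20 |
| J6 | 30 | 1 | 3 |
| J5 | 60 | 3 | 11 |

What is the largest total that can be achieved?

Meeting every minimum uses 0+3+1+3 = 7 CPU-hours, leaving 36.
Highest throughput per CPU-hour first: J26 180 > J39 150 > J5 60 > J6 30.
J26: +17 to 20 (cap) ; 19 left.
J39 takes 18 more to reach its cap of 18 ; 1 left.
J5 has room for 8 more but only 1 remain, so it gets 4.
Total = 150×18 + 180×20 + 30×1 + 60×4 = 6570.

6570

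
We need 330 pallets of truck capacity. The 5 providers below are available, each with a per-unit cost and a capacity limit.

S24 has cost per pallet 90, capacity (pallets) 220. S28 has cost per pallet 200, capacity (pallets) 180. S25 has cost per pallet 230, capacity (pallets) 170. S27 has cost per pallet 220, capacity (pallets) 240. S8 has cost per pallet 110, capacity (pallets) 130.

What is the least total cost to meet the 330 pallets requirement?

Use providers in increasing cost order.
S24 at 90: take all 220 pallets — 110 still needed.
Take 110 from S8 at 110 to finish.
S28, S27, S25: unused.
Cost = 220×90 + 110×110 = 31900.

31900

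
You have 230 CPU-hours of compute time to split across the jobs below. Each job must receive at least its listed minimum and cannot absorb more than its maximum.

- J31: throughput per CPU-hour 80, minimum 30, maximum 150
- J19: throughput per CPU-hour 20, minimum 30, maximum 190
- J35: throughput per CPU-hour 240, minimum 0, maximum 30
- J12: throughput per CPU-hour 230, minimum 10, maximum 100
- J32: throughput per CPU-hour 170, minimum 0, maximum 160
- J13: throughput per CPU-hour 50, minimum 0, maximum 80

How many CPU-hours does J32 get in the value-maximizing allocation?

Meeting every minimum uses 30+30+0+10+0+0 = 70 CPU-hours, leaving 160.
Order the jobs by throughput per CPU-hour: J35 240 > J12 230 > J32 170 > J31 80 > J13 50 > J19 20.
J35: +30 to 30 (cap) ; 130 left.
Give J12 90 more to hit its cap of 100 ; 40 left.
Only 40 left; J32 takes them to reach 40.

40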